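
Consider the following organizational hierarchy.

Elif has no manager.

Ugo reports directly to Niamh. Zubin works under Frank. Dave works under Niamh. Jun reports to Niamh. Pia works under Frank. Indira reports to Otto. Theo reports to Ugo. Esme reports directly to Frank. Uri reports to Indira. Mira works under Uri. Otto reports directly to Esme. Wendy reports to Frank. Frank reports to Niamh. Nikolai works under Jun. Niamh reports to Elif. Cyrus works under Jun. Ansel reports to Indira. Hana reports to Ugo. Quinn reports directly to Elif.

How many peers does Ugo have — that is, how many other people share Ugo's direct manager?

3

Ugo reports to Niamh. Niamh's other direct reports are Frank, Dave, Jun — 3 peers.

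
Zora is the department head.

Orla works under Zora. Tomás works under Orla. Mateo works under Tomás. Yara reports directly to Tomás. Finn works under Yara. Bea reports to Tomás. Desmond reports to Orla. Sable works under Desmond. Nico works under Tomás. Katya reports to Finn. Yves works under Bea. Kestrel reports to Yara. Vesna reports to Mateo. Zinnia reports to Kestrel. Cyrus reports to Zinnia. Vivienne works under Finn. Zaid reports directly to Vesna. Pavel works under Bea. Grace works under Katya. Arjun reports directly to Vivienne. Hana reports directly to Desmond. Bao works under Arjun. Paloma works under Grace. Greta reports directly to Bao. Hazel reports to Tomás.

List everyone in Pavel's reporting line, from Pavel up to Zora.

Pavel reports to Bea. Bea reports to Tomás. Tomás reports to Orla. Orla reports to Zora. Zora is at the top.

Pavel -> Bea -> Tomás -> Orla -> Zora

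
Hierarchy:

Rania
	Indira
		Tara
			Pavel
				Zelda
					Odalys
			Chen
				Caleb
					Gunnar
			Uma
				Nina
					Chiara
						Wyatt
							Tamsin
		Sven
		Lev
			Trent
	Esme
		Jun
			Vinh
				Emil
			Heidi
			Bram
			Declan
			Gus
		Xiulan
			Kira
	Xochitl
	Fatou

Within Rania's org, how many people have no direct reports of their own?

The people in Rania's organization with no one reporting to them are Fatou, Xochitl, Kira, Gus, Declan, Bram, Heidi, Emil, Trent, Sven, Tamsin, Gunnar, Odalys. That is 13.

13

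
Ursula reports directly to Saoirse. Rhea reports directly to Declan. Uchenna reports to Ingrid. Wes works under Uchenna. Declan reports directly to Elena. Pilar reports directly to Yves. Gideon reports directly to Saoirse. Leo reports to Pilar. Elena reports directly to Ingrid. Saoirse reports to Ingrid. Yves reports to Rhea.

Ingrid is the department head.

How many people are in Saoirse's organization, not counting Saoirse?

2

Saoirse directly manages Gideon, Ursula. Gideon has no reports. Ursula has no reports. So Saoirse's organization is 2 direct reports plus everyone under them: 1 + 1 = 2.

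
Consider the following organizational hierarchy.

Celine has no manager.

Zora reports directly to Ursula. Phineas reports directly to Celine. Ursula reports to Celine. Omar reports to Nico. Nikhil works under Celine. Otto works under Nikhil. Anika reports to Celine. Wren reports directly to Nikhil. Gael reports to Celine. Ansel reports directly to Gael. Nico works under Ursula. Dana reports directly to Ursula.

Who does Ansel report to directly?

Ansel reports directly to Gael.

Gael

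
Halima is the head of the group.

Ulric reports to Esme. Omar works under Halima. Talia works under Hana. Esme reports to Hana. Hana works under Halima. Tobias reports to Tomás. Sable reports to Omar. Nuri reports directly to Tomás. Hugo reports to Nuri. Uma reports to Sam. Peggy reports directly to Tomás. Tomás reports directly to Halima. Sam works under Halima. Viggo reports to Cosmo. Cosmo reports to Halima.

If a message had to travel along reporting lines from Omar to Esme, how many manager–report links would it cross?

3

Omar is 1 level below Halima, and Esme is 2 levels below Halima (their lowest common manager). The shortest path runs up from Omar to Halima and back down to Esme: 1 + 2 = 3 links.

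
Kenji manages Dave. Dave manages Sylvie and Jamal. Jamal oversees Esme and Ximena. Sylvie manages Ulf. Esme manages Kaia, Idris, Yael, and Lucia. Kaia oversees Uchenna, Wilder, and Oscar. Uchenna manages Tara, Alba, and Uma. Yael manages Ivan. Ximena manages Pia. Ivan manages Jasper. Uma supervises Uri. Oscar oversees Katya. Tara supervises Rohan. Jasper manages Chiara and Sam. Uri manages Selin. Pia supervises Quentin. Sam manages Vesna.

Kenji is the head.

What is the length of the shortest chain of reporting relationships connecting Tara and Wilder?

Tara is 2 levels below Kaia, and Wilder is 1 level below Kaia (their lowest common manager). The shortest path runs up from Tara to Kaia and back down to Wilder: 2 + 1 = 3 links.

3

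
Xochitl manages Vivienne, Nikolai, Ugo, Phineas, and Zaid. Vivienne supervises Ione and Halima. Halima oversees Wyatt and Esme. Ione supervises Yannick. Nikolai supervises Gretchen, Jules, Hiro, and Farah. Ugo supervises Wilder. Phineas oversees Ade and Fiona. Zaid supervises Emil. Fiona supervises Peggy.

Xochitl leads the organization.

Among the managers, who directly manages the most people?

Xochitl

Direct-report counts: Xochitl has 5; Zaid has 1; Phineas has 2; Fiona has 1; Ugo has 1; Nikolai has 4; Vivienne has 2; Ione has 1; Halima has 2. The largest is 5, held by Xochitl.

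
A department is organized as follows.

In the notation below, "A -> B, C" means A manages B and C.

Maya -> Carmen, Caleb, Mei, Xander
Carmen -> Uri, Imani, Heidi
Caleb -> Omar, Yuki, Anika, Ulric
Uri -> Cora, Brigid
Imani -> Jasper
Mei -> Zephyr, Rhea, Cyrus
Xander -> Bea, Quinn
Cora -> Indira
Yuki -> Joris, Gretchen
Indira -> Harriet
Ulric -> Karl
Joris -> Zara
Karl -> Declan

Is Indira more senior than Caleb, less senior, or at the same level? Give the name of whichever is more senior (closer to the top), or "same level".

Indira is 4 levels below Maya; Caleb is 1. Caleb is higher.

Caleb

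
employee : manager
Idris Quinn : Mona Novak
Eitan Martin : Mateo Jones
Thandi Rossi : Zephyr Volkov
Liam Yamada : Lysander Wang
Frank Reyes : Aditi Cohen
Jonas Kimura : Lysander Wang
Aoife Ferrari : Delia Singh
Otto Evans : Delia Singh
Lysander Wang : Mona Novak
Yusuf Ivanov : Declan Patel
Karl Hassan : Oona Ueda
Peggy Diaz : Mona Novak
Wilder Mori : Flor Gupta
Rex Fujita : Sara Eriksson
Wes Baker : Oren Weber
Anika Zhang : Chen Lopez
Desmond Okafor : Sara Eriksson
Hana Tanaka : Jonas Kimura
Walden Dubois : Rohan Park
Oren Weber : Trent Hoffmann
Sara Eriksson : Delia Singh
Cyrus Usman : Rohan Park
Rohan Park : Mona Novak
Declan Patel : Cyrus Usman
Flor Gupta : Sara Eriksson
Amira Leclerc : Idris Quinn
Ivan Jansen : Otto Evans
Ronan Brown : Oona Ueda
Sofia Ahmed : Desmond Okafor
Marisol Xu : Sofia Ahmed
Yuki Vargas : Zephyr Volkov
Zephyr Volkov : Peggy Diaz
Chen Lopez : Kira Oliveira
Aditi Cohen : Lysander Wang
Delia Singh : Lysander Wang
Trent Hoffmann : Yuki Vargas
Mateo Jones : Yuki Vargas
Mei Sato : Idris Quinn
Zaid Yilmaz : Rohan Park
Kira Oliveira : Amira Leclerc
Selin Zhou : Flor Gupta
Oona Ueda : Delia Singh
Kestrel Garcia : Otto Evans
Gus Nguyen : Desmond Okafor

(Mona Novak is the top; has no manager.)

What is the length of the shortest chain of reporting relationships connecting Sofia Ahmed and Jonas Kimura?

5

Sofia Ahmed is 4 levels below Lysander Wang, and Jonas Kimura is 1 level below Lysander Wang (their lowest common manager). The shortest path runs up from Sofia Ahmed to Lysander Wang and back down to Jonas Kimura: 4 + 1 = 5 links.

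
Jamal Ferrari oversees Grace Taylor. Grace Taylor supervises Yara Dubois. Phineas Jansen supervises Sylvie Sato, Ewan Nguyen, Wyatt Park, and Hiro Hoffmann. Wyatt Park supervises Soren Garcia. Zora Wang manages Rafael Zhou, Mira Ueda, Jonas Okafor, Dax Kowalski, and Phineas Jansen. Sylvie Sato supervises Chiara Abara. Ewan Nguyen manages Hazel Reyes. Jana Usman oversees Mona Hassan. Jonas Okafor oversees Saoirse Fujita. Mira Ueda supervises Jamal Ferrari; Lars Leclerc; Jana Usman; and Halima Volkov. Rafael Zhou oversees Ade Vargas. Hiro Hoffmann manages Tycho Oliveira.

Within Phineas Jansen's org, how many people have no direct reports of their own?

The people in Phineas Jansen's organization with no one reporting to them are Tycho Oliveira, Soren Garcia, Hazel Reyes, Chiara Abara. That is 4.

4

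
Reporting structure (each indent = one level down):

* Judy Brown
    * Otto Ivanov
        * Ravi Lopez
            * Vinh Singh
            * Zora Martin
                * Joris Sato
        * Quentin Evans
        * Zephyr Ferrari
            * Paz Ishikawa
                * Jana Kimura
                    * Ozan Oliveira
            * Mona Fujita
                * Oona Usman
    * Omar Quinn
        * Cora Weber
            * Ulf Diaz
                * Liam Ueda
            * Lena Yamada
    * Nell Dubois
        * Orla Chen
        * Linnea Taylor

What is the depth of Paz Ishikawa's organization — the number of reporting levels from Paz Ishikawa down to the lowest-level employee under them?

2

The longest chain under Paz Ishikawa runs Paz Ishikawa → Jana Kimura → Ozan Oliveira, which is 2 levels below Paz Ishikawa.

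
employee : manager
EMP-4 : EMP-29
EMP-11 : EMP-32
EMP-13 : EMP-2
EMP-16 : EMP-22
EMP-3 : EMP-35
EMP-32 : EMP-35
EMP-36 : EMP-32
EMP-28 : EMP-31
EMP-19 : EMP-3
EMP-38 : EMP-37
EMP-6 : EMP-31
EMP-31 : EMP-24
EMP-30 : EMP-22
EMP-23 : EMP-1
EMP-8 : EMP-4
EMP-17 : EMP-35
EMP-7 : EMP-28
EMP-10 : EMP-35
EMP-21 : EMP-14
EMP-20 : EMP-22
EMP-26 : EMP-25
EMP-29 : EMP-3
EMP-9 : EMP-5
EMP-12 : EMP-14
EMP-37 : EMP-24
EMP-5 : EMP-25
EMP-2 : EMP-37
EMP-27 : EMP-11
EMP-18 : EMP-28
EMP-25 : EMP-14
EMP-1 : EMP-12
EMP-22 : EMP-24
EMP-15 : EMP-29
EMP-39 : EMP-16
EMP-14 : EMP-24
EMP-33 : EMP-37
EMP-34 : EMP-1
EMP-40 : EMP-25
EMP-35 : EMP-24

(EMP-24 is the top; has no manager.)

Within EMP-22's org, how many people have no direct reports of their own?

3

The people in EMP-22's organization with no one reporting to them are EMP-39, EMP-20, EMP-30. That is 3.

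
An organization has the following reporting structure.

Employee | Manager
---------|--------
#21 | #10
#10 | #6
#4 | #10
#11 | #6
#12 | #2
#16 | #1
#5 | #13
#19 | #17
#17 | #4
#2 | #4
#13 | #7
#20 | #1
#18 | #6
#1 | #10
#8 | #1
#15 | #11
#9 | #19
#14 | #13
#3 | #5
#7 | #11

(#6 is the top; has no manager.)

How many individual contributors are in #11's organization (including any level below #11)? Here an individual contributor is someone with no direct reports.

The people in #11's organization with no one reporting to them are #15, #14, #3. That is 3.

3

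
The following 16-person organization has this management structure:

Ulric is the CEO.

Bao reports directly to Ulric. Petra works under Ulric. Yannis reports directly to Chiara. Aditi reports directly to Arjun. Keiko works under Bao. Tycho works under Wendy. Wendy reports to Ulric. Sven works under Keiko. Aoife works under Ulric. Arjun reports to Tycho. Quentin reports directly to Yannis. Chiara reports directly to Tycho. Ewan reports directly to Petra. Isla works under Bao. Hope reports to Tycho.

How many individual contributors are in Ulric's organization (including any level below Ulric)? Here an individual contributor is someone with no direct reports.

7

The people in Ulric's organization with no one reporting to them are Aoife, Ewan, Isla, Sven, Aditi, Quentin, Hope. That is 7.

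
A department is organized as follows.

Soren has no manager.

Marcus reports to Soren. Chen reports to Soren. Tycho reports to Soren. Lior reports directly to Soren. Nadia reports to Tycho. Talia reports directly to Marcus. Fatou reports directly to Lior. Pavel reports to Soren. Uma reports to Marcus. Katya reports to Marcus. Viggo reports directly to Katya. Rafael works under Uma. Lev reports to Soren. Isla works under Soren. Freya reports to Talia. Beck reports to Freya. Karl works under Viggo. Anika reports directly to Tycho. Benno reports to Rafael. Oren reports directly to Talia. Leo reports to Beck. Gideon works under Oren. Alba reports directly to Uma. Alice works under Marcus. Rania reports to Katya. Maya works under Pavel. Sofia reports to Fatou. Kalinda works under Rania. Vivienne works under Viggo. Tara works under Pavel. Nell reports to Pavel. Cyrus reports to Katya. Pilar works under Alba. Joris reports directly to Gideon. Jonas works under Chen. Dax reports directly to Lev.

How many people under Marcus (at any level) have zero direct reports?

The people in Marcus's organization with no one reporting to them are Alice, Cyrus, Kalinda, Vivienne, Karl, Pilar, Benno, Joris, Leo. That is 9.

9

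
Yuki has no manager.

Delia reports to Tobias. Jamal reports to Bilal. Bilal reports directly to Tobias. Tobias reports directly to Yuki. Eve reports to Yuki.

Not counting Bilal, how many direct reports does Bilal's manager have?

Bilal reports to Tobias. Tobias's other direct reports are Delia — 1 peer.

1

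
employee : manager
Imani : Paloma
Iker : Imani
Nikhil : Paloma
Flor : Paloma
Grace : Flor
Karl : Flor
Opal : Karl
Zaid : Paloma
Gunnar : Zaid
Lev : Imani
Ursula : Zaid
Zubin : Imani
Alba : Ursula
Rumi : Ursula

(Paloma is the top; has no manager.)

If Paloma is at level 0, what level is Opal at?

Chain from Opal up to Paloma: Opal → Karl → Flor → Paloma. That is 3 steps up, so Opal is 3 levels below Paloma.

3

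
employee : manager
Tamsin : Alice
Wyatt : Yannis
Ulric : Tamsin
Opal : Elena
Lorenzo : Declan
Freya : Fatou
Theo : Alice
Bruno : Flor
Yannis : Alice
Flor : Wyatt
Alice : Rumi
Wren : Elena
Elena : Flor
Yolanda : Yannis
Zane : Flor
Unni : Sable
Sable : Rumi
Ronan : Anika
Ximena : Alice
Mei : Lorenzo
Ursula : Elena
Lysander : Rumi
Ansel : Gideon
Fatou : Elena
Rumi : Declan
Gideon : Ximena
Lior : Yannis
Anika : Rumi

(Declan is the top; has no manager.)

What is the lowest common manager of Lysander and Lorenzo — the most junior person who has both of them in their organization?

Lysander's chain of managers is Rumi, Declan. Lorenzo's chain of managers is Declan. The first manager that appears in both chains is Declan.

Declan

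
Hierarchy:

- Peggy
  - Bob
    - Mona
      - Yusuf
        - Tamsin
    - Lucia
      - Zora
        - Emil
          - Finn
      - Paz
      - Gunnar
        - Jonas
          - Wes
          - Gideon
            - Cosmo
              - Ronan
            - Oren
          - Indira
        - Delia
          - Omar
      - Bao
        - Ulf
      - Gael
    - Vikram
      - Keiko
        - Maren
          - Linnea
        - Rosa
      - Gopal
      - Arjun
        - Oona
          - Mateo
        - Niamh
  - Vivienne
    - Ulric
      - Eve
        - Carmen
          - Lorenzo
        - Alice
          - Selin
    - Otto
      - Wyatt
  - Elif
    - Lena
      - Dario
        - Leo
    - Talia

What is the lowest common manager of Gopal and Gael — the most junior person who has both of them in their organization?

Gopal's chain of managers is Vikram, Bob, Peggy. Gael's chain of managers is Lucia, Bob, Peggy. The first manager that appears in both chains is Bob.

Bob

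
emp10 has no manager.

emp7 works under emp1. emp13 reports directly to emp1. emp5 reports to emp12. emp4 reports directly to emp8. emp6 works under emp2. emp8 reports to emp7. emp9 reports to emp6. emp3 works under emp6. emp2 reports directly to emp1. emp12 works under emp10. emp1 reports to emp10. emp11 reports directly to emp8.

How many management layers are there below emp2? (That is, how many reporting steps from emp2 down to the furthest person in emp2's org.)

2

The longest chain under emp2 runs emp2 → emp6 → emp9, which is 2 levels below emp2.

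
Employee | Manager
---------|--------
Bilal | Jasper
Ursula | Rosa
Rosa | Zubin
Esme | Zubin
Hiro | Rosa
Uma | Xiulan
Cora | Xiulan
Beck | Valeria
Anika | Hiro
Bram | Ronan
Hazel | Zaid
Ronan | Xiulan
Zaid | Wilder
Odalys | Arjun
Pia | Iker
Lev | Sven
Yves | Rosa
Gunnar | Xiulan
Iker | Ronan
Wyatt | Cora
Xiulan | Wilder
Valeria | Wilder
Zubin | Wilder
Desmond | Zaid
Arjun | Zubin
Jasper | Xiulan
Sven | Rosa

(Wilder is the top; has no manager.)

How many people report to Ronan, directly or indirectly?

3

Ronan directly manages Iker, Bram. Under Iker: Pia (1). Bram has no reports. So Ronan's organization is 2 direct reports plus everyone under them: 2 + 1 = 3.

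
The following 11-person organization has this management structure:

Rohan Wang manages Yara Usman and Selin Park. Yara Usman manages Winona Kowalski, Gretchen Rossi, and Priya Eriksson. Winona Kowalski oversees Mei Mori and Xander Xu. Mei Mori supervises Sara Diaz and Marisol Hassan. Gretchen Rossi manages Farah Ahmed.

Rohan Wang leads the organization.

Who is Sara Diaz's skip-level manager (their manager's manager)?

Sara Diaz reports to Mei Mori, and Mei Mori reports to Winona Kowalski. So Sara Diaz's skip-level manager is Winona Kowalski.

Winona Kowalski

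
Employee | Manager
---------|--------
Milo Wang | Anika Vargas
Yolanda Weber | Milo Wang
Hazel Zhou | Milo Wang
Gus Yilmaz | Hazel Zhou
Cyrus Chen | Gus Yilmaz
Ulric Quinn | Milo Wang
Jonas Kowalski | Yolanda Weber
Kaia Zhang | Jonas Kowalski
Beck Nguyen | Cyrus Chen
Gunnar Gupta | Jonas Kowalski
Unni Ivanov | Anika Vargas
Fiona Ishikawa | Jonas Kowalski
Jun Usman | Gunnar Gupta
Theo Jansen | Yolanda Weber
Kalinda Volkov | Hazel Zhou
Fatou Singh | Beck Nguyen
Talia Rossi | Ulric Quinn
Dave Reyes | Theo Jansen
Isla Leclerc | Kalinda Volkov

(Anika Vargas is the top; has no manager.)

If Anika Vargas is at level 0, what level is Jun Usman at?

5

Chain from Jun Usman up to Anika Vargas: Jun Usman → Gunnar Gupta → Jonas Kowalski → Yolanda Weber → Milo Wang → Anika Vargas. That is 5 steps up, so Jun Usman is 5 levels below Anika Vargas.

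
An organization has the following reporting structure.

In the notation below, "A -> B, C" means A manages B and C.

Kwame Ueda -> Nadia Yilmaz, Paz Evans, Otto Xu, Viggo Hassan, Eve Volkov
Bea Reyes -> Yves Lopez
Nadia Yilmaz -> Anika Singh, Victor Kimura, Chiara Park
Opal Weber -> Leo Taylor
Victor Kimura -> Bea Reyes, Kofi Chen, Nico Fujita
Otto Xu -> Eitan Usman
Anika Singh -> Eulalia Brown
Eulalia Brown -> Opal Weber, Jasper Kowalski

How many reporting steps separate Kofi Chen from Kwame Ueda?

Chain from Kofi Chen up to Kwame Ueda: Kofi Chen → Victor Kimura → Nadia Yilmaz → Kwame Ueda. That is 3 steps up, so Kofi Chen is 3 levels below Kwame Ueda.

3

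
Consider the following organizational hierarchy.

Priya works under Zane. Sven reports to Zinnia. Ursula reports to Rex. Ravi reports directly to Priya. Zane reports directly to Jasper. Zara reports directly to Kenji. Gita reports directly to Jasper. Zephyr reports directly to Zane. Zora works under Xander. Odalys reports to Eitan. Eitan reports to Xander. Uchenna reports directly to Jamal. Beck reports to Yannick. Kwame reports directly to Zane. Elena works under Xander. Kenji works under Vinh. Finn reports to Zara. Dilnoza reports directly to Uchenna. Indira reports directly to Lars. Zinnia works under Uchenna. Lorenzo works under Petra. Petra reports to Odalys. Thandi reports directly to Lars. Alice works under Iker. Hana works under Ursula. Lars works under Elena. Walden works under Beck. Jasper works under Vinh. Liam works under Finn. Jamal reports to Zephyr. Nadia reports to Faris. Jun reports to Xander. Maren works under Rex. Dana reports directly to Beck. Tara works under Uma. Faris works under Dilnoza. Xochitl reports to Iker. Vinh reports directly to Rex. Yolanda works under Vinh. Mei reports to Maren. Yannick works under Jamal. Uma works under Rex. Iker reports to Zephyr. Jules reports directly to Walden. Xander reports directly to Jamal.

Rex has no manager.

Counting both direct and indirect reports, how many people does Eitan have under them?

Eitan directly manages Odalys. Under Odalys: Petra, Lorenzo (2). That's 3 in total.

3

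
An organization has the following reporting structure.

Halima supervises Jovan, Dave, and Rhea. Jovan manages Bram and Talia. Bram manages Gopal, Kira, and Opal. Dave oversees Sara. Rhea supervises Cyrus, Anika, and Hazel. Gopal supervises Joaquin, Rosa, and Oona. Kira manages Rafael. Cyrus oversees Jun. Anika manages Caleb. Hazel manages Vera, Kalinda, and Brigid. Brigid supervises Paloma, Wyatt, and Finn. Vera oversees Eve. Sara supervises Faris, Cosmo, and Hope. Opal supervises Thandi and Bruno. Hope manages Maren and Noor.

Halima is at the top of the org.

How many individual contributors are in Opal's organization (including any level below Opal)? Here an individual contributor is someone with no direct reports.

2

The people in Opal's organization with no one reporting to them are Thandi, Bruno. That is 2.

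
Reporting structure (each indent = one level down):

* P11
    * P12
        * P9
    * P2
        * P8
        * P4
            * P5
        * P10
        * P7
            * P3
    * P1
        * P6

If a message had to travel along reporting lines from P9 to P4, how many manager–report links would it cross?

4

P9 is 2 levels below P11, and P4 is 2 levels below P11 (their lowest common manager). The shortest path runs up from P9 to P11 and back down to P4: 2 + 2 = 4 links.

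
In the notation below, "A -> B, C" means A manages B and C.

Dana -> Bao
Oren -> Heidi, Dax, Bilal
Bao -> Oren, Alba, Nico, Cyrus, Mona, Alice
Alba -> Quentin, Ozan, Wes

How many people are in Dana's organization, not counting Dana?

13

Dana directly manages Bao. Under Bao: Alice, Mona, Cyrus, Nico, Alba, Wes, Ozan, Quentin, Oren, Bilal, Dax, Heidi (12). That's 13 in total.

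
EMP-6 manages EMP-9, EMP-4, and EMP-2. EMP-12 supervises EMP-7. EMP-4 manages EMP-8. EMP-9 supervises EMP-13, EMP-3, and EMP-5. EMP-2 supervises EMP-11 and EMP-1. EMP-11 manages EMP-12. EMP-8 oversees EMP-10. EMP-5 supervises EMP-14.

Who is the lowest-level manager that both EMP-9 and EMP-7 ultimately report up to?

EMP-6

EMP-9's chain of managers is EMP-6. EMP-7's chain of managers is EMP-12, EMP-11, EMP-2, EMP-6. The first manager that appears in both chains is EMP-6.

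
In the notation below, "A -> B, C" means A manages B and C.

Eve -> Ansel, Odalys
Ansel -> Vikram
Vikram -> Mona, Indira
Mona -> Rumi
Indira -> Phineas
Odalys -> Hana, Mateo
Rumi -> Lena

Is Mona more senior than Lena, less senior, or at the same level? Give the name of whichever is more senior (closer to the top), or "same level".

Mona is 3 levels below Eve; Lena is 5. Mona is higher.

Mona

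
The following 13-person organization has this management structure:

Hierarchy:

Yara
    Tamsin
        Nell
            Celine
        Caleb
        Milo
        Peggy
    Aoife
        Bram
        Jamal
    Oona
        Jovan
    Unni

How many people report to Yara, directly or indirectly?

12

Yara directly manages Tamsin, Aoife, Oona, Unni. Under Tamsin: Peggy, Milo, Caleb, Nell, Celine (5). Under Aoife: Jamal, Bram (2). Under Oona: Jovan (1). Unni has no reports. So Yara's organization is 4 direct reports plus everyone under them: 6 + 3 + 2 + 1 = 12.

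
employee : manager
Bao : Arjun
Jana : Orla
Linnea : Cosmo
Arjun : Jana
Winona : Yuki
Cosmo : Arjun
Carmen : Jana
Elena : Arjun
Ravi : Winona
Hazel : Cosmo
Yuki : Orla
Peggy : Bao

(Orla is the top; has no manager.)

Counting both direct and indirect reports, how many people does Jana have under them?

Jana directly manages Arjun, Carmen. Under Arjun: Elena, Cosmo, Hazel, Linnea, Bao, Peggy (6). Carmen has no reports. So Jana's organization is 2 direct reports plus everyone under them: 7 + 1 = 8.

8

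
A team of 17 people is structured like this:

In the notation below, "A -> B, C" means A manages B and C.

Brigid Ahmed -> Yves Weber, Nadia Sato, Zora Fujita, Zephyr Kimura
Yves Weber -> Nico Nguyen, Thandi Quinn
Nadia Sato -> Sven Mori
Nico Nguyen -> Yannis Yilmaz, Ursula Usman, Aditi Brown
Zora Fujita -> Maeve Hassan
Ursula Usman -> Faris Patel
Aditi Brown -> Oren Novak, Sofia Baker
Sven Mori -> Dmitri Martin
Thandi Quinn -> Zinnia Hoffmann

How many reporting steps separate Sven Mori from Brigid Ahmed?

2

Chain from Sven Mori up to Brigid Ahmed: Sven Mori → Nadia Sato → Brigid Ahmed. That is 2 steps up, so Sven Mori is 2 levels below Brigid Ahmed.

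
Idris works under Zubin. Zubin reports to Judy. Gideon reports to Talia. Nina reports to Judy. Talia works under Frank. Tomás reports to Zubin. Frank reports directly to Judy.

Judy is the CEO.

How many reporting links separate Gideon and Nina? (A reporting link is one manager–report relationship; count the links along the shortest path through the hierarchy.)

4

Gideon is 3 levels below Judy, and Nina is 1 level below Judy (their lowest common manager). The shortest path runs up from Gideon to Judy and back down to Nina: 3 + 1 = 4 links.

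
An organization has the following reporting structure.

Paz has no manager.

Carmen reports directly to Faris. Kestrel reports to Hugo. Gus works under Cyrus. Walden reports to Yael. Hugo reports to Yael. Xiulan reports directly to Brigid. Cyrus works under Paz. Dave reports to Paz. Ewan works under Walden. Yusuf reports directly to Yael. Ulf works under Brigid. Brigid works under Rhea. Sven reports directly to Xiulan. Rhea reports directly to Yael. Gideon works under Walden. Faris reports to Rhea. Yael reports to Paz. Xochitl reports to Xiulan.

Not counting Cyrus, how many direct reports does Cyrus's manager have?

Cyrus reports to Paz. Paz's other direct reports are Yael, Dave — 2 peers.

2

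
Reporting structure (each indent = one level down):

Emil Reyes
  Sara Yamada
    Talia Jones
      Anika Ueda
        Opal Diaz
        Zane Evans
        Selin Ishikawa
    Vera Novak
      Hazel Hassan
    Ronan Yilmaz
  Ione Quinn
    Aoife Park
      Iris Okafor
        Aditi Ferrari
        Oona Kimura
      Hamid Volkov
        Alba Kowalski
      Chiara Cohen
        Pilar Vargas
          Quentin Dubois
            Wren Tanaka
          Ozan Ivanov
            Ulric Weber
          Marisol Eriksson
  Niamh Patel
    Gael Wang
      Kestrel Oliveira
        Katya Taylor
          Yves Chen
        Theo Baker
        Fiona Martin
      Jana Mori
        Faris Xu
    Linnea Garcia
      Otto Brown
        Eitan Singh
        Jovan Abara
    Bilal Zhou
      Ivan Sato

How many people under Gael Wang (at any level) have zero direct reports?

The people in Gael Wang's organization with no one reporting to them are Faris Xu, Fiona Martin, Theo Baker, Yves Chen. That is 4.

4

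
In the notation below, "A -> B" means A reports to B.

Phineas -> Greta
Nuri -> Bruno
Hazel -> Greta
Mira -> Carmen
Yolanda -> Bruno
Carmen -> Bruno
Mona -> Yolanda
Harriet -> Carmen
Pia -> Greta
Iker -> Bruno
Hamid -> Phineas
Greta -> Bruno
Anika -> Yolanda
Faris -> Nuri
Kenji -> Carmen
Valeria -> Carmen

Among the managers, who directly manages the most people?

Direct-report counts: Bruno has 5; Yolanda has 2; Carmen has 4; Greta has 3; Phineas has 1; Nuri has 1. The largest is 5, held by Bruno.

Bruno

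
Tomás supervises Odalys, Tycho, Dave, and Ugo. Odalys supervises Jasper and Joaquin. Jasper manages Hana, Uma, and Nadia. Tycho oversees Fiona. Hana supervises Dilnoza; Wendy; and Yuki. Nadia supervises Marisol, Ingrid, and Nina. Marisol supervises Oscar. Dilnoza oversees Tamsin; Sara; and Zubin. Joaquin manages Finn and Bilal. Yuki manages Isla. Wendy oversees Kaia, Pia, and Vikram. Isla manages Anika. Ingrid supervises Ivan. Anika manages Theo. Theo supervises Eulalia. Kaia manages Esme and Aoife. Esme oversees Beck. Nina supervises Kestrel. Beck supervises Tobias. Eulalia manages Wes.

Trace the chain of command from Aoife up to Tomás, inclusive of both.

Aoife reports to Kaia. Kaia reports to Wendy. Wendy reports to Hana. Hana reports to Jasper. Jasper reports to Odalys. Odalys reports to Tomás. Tomás is at the top.

Aoife -> Kaia -> Wendy -> Hana -> Jasper -> Odalys -> Tomás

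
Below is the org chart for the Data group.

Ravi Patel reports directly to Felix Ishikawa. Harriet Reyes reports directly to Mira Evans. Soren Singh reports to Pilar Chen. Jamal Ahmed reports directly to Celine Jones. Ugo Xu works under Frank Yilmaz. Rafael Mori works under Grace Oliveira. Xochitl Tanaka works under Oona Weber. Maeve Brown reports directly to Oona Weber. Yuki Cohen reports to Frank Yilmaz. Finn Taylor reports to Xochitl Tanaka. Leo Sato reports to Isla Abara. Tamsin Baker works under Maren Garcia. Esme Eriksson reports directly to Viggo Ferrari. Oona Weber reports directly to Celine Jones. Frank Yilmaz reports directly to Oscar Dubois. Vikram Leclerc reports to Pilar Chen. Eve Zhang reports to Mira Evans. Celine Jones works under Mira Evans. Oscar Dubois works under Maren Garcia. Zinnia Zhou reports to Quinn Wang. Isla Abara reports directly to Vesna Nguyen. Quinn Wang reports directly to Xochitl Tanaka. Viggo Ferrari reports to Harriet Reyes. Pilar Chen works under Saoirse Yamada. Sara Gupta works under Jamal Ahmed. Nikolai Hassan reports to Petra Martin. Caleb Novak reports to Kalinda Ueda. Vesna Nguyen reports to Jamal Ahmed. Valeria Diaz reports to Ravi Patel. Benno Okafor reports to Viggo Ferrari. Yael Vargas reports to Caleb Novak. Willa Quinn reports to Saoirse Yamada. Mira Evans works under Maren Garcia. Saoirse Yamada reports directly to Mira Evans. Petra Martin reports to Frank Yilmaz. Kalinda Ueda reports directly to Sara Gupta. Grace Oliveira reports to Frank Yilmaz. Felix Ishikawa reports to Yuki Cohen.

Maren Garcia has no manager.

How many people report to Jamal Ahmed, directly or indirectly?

7

Jamal Ahmed directly manages Sara Gupta, Vesna Nguyen. Under Sara Gupta: Kalinda Ueda, Caleb Novak, Yael Vargas (3). Under Vesna Nguyen: Isla Abara, Leo Sato (2). So Jamal Ahmed's organization is 2 direct reports plus everyone under them: 4 + 3 = 7.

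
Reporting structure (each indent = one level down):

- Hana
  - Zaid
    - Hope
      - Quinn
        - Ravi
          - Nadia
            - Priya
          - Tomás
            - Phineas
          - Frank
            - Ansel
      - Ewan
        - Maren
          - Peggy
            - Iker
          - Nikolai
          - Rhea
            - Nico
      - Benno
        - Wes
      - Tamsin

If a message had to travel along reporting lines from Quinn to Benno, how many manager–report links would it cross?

Quinn is 1 level below Hope, and Benno is 1 level below Hope (their lowest common manager). The shortest path runs up from Quinn to Hope and back down to Benno: 1 + 1 = 2 links.

2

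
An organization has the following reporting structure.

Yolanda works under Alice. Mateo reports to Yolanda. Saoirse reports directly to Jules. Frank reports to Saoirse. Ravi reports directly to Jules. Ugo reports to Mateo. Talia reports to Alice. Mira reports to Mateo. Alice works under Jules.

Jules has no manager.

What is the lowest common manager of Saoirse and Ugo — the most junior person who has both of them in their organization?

Saoirse's chain of managers is Jules. Ugo's chain of managers is Mateo, Yolanda, Alice, Jules. The first manager that appears in both chains is Jules.

Jules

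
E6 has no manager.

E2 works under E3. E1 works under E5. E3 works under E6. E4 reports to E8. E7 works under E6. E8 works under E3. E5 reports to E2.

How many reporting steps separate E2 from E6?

Chain from E2 up to E6: E2 → E3 → E6. That is 2 steps up, so E2 is 2 levels below E6.

2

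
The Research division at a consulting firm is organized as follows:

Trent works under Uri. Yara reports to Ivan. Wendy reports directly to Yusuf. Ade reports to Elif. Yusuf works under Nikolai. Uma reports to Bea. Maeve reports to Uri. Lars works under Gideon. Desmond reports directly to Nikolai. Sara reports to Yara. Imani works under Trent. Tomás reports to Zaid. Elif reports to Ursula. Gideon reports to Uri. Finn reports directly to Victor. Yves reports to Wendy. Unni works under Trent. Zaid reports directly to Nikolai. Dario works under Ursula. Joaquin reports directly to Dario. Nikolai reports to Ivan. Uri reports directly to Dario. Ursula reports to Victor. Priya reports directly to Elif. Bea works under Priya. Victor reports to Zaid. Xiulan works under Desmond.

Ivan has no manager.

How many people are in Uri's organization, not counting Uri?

Uri directly manages Trent, Maeve, Gideon. Under Trent: Unni, Imani (2). Maeve has no reports. Under Gideon: Lars (1). So Uri's organization is 3 direct reports plus everyone under them: 3 + 1 + 2 = 6.

6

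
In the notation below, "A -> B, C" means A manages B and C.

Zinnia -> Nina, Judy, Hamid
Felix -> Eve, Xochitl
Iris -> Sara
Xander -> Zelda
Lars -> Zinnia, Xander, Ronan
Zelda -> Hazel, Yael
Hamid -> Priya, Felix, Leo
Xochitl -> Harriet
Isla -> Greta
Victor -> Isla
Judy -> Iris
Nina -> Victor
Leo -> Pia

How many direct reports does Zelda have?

Zelda directly manages Hazel, Yael. That is 2 direct reports.

2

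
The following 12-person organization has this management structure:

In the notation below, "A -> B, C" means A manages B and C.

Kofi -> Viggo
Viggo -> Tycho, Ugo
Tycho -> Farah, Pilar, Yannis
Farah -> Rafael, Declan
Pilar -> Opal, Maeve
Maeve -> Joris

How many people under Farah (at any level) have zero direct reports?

The people in Farah's organization with no one reporting to them are Declan, Rafael. That is 2.

2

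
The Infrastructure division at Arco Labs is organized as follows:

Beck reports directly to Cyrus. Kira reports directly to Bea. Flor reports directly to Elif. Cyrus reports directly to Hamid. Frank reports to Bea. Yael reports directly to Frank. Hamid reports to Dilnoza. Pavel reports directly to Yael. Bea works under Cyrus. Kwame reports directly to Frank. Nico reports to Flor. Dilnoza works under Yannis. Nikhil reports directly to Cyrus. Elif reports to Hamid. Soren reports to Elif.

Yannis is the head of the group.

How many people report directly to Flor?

1

Flor directly manages Nico. That is 1 direct report.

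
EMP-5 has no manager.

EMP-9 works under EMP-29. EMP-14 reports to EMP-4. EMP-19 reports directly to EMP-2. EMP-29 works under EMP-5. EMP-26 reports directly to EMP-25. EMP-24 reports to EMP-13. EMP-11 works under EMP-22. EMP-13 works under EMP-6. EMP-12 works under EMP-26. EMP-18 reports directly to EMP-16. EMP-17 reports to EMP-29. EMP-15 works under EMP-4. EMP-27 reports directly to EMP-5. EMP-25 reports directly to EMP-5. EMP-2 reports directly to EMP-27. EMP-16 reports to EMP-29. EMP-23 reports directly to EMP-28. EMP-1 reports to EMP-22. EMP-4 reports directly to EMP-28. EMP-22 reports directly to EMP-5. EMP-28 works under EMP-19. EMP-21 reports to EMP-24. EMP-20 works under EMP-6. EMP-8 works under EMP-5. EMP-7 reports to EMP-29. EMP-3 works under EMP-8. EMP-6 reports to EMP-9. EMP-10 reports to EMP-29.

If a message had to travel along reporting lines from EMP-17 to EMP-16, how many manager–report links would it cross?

2

EMP-17 is 1 level below EMP-29, and EMP-16 is 1 level below EMP-29 (their lowest common manager). The shortest path runs up from EMP-17 to EMP-29 and back down to EMP-16: 1 + 1 = 2 links.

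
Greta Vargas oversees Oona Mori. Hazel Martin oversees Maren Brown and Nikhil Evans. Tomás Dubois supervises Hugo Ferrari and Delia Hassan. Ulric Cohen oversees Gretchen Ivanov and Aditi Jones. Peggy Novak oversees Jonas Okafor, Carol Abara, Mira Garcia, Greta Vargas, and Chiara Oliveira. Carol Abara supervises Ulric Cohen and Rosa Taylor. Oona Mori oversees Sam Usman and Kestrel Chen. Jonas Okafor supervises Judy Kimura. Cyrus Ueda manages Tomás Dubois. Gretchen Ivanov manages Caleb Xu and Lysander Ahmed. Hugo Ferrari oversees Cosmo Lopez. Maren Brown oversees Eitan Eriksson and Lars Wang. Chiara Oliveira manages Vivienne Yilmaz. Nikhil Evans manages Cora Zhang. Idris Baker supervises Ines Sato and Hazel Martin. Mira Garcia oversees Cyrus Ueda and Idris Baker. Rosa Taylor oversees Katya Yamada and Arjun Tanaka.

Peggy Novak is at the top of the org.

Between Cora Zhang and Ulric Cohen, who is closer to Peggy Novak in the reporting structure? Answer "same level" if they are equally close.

Cora Zhang is 5 levels below Peggy Novak; Ulric Cohen is 2. Ulric Cohen is higher.

Ulric Cohen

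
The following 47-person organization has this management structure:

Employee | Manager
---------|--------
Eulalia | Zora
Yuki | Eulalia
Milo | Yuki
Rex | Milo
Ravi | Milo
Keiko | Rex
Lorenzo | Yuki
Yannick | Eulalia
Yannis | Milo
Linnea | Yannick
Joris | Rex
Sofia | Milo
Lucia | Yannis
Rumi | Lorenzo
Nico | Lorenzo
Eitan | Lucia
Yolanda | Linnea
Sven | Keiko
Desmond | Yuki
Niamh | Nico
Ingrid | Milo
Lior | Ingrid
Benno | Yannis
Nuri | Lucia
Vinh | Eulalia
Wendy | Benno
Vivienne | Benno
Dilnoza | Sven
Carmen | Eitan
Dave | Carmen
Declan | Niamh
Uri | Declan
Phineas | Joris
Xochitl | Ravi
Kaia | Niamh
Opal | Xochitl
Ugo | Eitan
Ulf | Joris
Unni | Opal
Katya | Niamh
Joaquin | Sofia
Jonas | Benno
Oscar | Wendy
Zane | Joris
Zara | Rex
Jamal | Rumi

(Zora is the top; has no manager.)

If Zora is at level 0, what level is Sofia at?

Chain from Sofia up to Zora: Sofia → Milo → Yuki → Eulalia → Zora. That is 4 steps up, so Sofia is 4 levels below Zora.

4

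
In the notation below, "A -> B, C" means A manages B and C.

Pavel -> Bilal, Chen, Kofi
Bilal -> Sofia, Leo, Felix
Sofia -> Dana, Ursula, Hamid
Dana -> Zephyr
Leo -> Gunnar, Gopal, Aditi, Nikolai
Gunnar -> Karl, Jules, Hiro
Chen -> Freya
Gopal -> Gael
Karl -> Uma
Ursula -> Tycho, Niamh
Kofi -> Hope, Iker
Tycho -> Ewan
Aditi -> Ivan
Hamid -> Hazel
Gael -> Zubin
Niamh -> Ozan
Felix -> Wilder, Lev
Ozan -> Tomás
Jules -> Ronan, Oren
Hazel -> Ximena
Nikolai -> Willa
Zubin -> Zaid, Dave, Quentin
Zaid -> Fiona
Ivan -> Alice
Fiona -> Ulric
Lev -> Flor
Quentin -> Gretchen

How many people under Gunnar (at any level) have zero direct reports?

4

The people in Gunnar's organization with no one reporting to them are Hiro, Oren, Ronan, Uma. That is 4.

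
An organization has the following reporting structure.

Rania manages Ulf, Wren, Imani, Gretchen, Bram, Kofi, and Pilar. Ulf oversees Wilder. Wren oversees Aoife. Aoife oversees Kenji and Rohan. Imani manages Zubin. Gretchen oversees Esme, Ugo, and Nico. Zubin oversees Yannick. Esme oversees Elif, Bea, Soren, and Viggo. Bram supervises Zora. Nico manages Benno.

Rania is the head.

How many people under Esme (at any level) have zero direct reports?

The people in Esme's organization with no one reporting to them are Viggo, Soren, Bea, Elif. That is 4.

4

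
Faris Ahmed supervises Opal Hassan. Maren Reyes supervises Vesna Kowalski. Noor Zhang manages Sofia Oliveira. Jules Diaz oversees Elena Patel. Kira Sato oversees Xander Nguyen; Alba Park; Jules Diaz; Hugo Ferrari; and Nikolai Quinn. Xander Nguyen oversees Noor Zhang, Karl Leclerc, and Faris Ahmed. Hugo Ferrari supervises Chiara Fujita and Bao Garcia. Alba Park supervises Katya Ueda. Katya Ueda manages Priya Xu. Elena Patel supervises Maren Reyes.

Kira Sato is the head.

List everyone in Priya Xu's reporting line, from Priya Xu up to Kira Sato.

Priya Xu -> Katya Ueda -> Alba Park -> Kira Sato

Priya Xu reports to Katya Ueda. Katya Ueda reports to Alba Park. Alba Park reports to Kira Sato. Kira Sato is at the top.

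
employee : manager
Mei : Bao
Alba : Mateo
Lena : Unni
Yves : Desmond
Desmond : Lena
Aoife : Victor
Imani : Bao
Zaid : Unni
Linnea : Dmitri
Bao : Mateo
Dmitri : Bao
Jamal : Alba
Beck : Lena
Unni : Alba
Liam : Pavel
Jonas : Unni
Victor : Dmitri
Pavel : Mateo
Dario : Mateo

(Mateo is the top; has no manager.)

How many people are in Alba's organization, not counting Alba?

8

Alba directly manages Unni, Jamal. Under Unni: Jonas, Lena, Beck, Desmond, Yves, Zaid (6). Jamal has no reports. So Alba's organization is 2 direct reports plus everyone under them: 7 + 1 = 8.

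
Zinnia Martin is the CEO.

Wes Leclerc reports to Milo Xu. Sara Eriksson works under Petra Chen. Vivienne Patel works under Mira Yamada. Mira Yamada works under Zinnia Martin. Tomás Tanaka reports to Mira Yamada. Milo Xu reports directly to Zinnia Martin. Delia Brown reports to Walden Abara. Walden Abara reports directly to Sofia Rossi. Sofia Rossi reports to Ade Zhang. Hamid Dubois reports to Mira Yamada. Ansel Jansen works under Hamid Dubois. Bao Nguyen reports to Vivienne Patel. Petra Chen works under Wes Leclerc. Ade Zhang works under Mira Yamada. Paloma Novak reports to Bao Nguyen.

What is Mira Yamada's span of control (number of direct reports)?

4

Mira Yamada directly manages Hamid Dubois, Ade Zhang, Vivienne Patel, Tomás Tanaka. That is 4 direct reports.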